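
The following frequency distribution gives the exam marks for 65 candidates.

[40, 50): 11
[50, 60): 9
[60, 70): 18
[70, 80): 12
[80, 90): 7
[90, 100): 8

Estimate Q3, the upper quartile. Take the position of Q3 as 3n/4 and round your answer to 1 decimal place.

79.0

Cumulative frequencies: 11, 20, 38, 50, 57, 65
n = 65; position = 3n/4 = 48.75.
This falls in the class [70, 80): L = 70, F = 38, f = 12, h = 10.
Upper quartile ≈ 70 + ((48.75 − 38) / 12) × 10 = 78.9583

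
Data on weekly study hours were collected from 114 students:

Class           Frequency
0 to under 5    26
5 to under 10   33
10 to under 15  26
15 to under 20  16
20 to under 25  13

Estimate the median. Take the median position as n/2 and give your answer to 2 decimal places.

Cumulative frequencies: 26, 59, 85, 101, 114
n = 114; position = n/2 = 57.
This falls in the class 5 to under 10: L = 5, F = 26, f = 33, h = 5.
Median ≈ 5 + ((57 − 26) / 33) × 5 = 9.6970

9.70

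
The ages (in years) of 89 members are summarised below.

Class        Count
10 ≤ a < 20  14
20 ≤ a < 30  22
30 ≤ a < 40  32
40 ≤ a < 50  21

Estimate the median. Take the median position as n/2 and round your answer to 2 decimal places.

32.66

Cumulative frequencies: 14, 36, 68, 89
n = 89; position = n/2 = 44.5.
This falls in the class 30 ≤ a < 40: L = 30, F = 36, f = 32, h = 10.
Median ≈ 30 + ((44.5 − 36) / 32) × 10 = 32.6562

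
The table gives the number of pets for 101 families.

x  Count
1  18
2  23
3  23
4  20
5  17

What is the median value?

3

Cumulative frequencies: 18, 41, 64, 84, 101
n = 101, so the median is the value in position (n+1)/2 = 51.
Position 51 falls at value 3.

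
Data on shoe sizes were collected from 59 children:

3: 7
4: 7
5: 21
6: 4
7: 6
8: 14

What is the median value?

Cumulative frequencies: 7, 14, 35, 39, 45, 59
n = 59, so the median is the value in position (n+1)/2 = 30.
Position 30 falls at value 5.

5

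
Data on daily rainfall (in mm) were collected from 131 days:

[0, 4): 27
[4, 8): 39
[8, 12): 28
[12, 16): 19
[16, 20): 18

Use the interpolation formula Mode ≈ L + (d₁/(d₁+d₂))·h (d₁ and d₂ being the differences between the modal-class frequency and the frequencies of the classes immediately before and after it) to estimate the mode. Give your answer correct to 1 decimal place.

Modal class: [4, 8) (highest frequency 39).
d₁ = 39 − 27 = 12, d₂ = 39 − 28 = 11
Mode ≈ 4 + (12/(12+11)) × 4 = 4 + 2.0870 = 6.0870

6.1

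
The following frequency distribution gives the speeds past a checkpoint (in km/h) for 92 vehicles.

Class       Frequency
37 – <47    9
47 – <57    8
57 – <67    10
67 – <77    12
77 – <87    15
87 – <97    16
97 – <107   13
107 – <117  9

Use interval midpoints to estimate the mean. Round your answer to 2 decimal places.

79.50

Midpoints: 42, 52, 62, 72, 82, 92, 102, 112
Σfm = 9×42 + 8×52 + 10×62 + 12×72 + 15×82 + 16×92 + 13×102 + 9×112 = 7314
n = Σf = 92
Mean = 7314 / 92 = 79.5000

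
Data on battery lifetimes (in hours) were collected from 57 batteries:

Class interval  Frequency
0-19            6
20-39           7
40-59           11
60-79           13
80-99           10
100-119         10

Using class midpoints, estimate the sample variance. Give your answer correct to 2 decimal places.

1000.25

Midpoints: 9.5, 29.5, 49.5, 69.5, 89.5, 109.5
n = 57, Σfm = 3701.5, mean = 64.9386
Σfm² = 296384.25
Σf(m − x̄)² = Σfm² − (Σfm)²/n = 296384.25 − 3701.5²/57 = 56014.0351
Sample variance = 56014.0351 / 56 = 1000.2506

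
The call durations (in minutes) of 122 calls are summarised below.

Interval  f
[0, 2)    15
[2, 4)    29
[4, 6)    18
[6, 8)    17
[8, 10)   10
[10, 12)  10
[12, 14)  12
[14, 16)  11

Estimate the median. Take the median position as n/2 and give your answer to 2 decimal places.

Cumulative frequencies: 15, 44, 62, 79, 89, 99, 111, 122
n = 122; position = n/2 = 61.
This falls in the class [4, 6): L = 4, F = 44, f = 18, h = 2.
Median ≈ 4 + ((61 − 44) / 18) × 2 = 5.8889

5.89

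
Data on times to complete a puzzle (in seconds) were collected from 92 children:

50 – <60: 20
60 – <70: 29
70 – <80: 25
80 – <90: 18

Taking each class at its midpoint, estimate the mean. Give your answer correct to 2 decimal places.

Midpoints: 55, 65, 75, 85
Σfm = 20×55 + 29×65 + 25×75 + 18×85 = 6390
n = Σf = 92
Mean = 6390 / 92 = 69.4565

69.46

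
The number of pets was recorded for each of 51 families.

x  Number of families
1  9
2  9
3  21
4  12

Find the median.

3

Cumulative frequencies: 9, 18, 39, 51
n = 51, so the median is the value in position (n+1)/2 = 26.
Position 26 falls at value 3.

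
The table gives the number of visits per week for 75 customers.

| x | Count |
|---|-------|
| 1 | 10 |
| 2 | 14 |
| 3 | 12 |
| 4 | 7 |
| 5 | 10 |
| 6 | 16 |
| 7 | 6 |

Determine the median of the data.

4

Cumulative frequencies: 10, 24, 36, 43, 53, 69, 75
n = 75, so the median is the value in position (n+1)/2 = 38.
Position 38 falls at value 4.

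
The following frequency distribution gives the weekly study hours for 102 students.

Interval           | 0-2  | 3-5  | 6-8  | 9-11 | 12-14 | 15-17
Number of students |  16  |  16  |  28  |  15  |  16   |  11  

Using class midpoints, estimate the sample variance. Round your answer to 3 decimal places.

22.096

Midpoints: 1, 4, 7, 10, 13, 16
n = 102, Σfm = 810, mean = 7.9412
Σfm² = 8664
Σf(m − x̄)² = Σfm² − (Σfm)²/n = 8664 − 810²/102 = 2231.6471
Sample variance = 2231.6471 / 101 = 22.0955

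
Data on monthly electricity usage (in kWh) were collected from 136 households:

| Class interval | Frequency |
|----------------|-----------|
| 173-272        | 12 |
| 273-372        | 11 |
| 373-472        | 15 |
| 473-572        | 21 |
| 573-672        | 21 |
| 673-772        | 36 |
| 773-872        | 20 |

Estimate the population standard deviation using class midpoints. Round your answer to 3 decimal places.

184.897

Midpoints: 222.5, 322.5, 422.5, 522.5, 622.5, 722.5, 822.5
n = 136, Σfm = 79060, mean = 581.3235
Σfm² = 50608850
Σf(m − x̄)² = Σfm² − (Σfm)²/n = 50608850 − 79060²/136 = 4649411.7647
Population variance = 4649411.7647 / 136 = 34186.8512
Standard deviation = √34186.8512 = 184.8969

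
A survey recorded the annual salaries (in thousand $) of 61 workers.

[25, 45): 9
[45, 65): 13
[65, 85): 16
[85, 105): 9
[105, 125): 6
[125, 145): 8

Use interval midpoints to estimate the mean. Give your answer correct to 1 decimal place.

Midpoints: 35, 55, 75, 95, 115, 135
Σfm = 9×35 + 13×55 + 16×75 + 9×95 + 6×115 + 8×135 = 4855
n = Σf = 61
Mean = 4855 / 61 = 79.5902

79.6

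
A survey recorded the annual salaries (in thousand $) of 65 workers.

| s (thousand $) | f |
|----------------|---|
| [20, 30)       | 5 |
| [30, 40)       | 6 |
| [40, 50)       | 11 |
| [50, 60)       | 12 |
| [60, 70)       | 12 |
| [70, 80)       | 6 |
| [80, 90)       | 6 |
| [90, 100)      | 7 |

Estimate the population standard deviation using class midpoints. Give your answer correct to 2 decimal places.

20.24

Midpoints: 25, 35, 45, 55, 65, 75, 85, 95
n = 65, Σfm = 3895, mean = 59.9231
Σfm² = 260025
Σf(m − x̄)² = Σfm² − (Σfm)²/n = 260025 − 3895²/65 = 26624.6154
Population variance = 26624.6154 / 65 = 409.6095
Standard deviation = √409.6095 = 20.2388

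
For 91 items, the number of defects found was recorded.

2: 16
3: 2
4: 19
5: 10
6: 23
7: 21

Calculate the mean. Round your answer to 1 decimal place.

Values: 2, 3, 4, 5, 6, 7
Σfx = 16×2 + 2×3 + 19×4 + 10×5 + 23×6 + 21×7 = 449
n = Σf = 91
Mean = 449 / 91 = 4.9341

4.9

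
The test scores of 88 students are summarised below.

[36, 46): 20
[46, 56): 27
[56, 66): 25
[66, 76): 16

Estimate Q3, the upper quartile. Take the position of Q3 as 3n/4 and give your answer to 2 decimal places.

Cumulative frequencies: 20, 47, 72, 88
n = 88; position = 3n/4 = 66.
This falls in the class [56, 66): L = 56, F = 47, f = 25, h = 10.
Upper quartile ≈ 56 + ((66 − 47) / 25) × 10 = 63.6000

63.60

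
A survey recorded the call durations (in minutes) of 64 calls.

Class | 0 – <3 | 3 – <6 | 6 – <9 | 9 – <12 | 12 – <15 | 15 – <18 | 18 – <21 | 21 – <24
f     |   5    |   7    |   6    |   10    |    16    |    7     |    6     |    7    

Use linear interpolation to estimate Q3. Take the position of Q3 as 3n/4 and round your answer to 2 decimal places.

Cumulative frequencies: 5, 12, 18, 28, 44, 51, 57, 64
n = 64; position = 3n/4 = 48.
This falls in the class 15 – <18: L = 15, F = 44, f = 7, h = 3.
Upper quartile ≈ 15 + ((48 − 44) / 7) × 3 = 16.7143

16.71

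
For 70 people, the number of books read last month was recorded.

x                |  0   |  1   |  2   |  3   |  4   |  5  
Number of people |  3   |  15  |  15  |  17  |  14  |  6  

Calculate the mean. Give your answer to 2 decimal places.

Values: 0, 1, 2, 3, 4, 5
Σfx = 3×0 + 15×1 + 15×2 + 17×3 + 14×4 + 6×5 = 182
n = Σf = 70
Mean = 182 / 70 = 2.6000

2.60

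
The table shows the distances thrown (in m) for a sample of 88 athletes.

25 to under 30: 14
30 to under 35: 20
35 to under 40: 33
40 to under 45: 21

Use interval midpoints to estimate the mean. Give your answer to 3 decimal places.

Midpoints: 27.5, 32.5, 37.5, 42.5
Σfm = 14×27.5 + 20×32.5 + 33×37.5 + 21×42.5 = 3165
n = Σf = 88
Mean = 3165 / 88 = 35.9659

35.966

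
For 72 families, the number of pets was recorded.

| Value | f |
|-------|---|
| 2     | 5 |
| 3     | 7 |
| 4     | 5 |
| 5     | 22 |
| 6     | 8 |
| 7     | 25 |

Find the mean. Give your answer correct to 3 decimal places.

5.333

Values: 2, 3, 4, 5, 6, 7
Σfx = 5×2 + 7×3 + 5×4 + 22×5 + 8×6 + 25×7 = 384
n = Σf = 72
Mean = 384 / 72 = 5.3333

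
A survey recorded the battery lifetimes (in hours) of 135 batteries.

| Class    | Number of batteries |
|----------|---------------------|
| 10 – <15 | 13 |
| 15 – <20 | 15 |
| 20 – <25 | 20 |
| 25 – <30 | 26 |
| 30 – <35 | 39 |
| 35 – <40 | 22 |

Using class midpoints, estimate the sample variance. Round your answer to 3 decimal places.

60.398

Midpoints: 12.5, 17.5, 22.5, 27.5, 32.5, 37.5
n = 135, Σfm = 3682.5, mean = 27.2778
Σfm² = 108543.75
Σf(m − x̄)² = Σfm² − (Σfm)²/n = 108543.75 − 3682.5²/135 = 8093.3333
Sample variance = 8093.3333 / 134 = 60.3980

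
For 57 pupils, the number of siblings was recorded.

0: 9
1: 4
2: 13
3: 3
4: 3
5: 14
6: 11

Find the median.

3

Cumulative frequencies: 9, 13, 26, 29, 32, 46, 57
n = 57, so the median is the value in position (n+1)/2 = 29.
Position 29 falls at value 3.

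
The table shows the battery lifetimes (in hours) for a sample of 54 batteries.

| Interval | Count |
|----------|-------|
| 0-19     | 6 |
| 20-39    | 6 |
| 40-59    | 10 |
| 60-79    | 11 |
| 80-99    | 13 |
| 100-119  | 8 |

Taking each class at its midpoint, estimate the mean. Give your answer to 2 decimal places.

Midpoints: 9.5, 29.5, 49.5, 69.5, 89.5, 109.5
Σfm = 6×9.5 + 6×29.5 + 10×49.5 + 11×69.5 + 13×89.5 + 8×109.5 = 3533
n = Σf = 54
Mean = 3533 / 54 = 65.4259

65.43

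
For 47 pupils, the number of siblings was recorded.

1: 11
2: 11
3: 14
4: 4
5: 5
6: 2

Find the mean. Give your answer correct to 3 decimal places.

Values: 1, 2, 3, 4, 5, 6
Σfx = 11×1 + 11×2 + 14×3 + 4×4 + 5×5 + 2×6 = 128
n = Σf = 47
Mean = 128 / 47 = 2.7234

2.723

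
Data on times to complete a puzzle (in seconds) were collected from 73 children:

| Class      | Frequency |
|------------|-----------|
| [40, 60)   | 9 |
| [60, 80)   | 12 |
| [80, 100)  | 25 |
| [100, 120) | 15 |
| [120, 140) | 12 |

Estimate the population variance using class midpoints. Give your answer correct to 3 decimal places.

602.139

Midpoints: 50, 70, 90, 110, 130
n = 73, Σfm = 6750, mean = 92.4658
Σfm² = 668100
Σf(m − x̄)² = Σfm² − (Σfm)²/n = 668100 − 6750²/73 = 43956.1644
Population variance = 43956.1644 / 73 = 602.1392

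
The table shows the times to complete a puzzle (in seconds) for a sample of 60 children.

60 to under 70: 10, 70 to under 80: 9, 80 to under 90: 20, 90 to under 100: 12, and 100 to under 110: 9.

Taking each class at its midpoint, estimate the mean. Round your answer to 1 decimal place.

85.2

Midpoints: 65, 75, 85, 95, 105
Σfm = 10×65 + 9×75 + 20×85 + 12×95 + 9×105 = 5110
n = Σf = 60
Mean = 5110 / 60 = 85.1667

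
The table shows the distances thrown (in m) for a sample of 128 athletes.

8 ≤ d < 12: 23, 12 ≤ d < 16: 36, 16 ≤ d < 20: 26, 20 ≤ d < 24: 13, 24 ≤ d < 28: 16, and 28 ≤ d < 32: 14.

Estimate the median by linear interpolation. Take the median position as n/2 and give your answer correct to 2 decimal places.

Cumulative frequencies: 23, 59, 85, 98, 114, 128
n = 128; position = n/2 = 64.
This falls in the class 16 ≤ d < 20: L = 16, F = 59, f = 26, h = 4.
Median ≈ 16 + ((64 − 59) / 26) × 4 = 16.7692

16.77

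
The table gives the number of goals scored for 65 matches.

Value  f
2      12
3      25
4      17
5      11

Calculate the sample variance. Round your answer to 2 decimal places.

Values: 2, 3, 4, 5
n = 65, Σfx = 222, mean = 3.4154
Σfx² = 820
Σf(x − x̄)² = Σfx² − (Σfx)²/n = 820 − 222²/65 = 61.7846
Sample variance = 61.7846 / 64 = 0.9654

0.97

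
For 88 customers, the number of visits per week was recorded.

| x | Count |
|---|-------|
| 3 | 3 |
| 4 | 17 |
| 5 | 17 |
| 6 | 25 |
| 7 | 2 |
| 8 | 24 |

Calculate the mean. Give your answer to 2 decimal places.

5.89

Values: 3, 4, 5, 6, 7, 8
Σfx = 3×3 + 17×4 + 17×5 + 25×6 + 2×7 + 24×8 = 518
n = Σf = 88
Mean = 518 / 88 = 5.8864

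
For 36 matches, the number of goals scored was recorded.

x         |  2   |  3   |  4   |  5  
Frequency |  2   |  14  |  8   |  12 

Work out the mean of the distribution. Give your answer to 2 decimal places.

Values: 2, 3, 4, 5
Σfx = 2×2 + 14×3 + 8×4 + 12×5 = 138
n = Σf = 36
Mean = 138 / 36 = 3.8333

3.83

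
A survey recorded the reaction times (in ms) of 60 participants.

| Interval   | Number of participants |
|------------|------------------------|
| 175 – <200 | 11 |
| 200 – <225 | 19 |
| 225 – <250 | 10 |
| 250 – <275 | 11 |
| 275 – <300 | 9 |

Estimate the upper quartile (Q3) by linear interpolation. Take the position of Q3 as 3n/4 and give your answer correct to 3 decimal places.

261.364

Cumulative frequencies: 11, 30, 40, 51, 60
n = 60; position = 3n/4 = 45.
This falls in the class 250 – <275: L = 250, F = 40, f = 11, h = 25.
Upper quartile ≈ 250 + ((45 − 40) / 11) × 25 = 261.3636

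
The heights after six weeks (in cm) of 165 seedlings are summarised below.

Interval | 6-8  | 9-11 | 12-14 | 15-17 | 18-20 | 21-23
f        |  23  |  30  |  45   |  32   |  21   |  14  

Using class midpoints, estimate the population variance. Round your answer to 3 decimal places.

Midpoints: 7, 10, 13, 16, 19, 22
n = 165, Σfm = 2265, mean = 13.7273
Σfm² = 34281
Σf(m − x̄)² = Σfm² − (Σfm)²/n = 34281 − 2265²/165 = 3188.7273
Population variance = 3188.7273 / 165 = 19.3256

19.326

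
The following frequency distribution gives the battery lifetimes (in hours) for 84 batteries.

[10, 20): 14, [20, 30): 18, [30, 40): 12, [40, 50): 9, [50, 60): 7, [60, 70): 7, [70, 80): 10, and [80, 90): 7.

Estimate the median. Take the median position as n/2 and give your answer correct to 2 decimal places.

Cumulative frequencies: 14, 32, 44, 53, 60, 67, 77, 84
n = 84; position = n/2 = 42.
This falls in the class [30, 40): L = 30, F = 32, f = 12, h = 10.
Median ≈ 30 + ((42 − 32) / 12) × 10 = 38.3333

38.33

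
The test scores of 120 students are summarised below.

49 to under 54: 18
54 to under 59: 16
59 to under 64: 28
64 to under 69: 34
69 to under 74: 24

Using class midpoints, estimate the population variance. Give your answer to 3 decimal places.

Midpoints: 51.5, 56.5, 61.5, 66.5, 71.5
n = 120, Σfm = 7530, mean = 62.7500
Σfm² = 477770
Σf(m − x̄)² = Σfm² − (Σfm)²/n = 477770 − 7530²/120 = 5262.5000
Population variance = 5262.5000 / 120 = 43.8542

43.854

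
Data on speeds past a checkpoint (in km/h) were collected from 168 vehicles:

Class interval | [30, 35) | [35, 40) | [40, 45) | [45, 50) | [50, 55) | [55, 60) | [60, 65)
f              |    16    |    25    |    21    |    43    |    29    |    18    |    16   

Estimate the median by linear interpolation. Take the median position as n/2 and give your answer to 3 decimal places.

Cumulative frequencies: 16, 41, 62, 105, 134, 152, 168
n = 168; position = n/2 = 84.
This falls in the class [45, 50): L = 45, F = 62, f = 43, h = 5.
Median ≈ 45 + ((84 − 62) / 43) × 5 = 47.5581

47.558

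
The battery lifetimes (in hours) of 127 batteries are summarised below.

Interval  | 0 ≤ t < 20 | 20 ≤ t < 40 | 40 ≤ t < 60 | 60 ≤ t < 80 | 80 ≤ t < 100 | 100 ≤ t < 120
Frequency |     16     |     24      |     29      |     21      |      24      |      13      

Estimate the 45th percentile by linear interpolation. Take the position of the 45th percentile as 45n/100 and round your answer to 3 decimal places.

Cumulative frequencies: 16, 40, 69, 90, 114, 127
n = 127; position = 45n/100 = 57.15.
This falls in the class 40 ≤ t < 60: L = 40, F = 40, f = 29, h = 20.
45th percentile ≈ 40 + ((57.15 − 40) / 29) × 20 = 51.8276

51.828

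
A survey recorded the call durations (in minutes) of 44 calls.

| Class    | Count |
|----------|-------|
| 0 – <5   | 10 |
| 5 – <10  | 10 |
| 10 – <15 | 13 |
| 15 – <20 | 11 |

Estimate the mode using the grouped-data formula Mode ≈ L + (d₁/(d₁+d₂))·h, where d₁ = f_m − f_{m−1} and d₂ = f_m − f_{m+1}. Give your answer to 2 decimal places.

Modal class: 10 – <15 (highest frequency 13).
d₁ = 13 − 10 = 3, d₂ = 13 − 11 = 2
Mode ≈ 10 + (3/(3+2)) × 5 = 10 + 3.0000 = 13.0000

13.00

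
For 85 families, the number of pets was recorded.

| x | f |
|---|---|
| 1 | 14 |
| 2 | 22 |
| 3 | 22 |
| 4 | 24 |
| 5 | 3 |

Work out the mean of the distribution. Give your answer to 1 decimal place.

2.8

Values: 1, 2, 3, 4, 5
Σfx = 14×1 + 22×2 + 22×3 + 24×4 + 3×5 = 235
n = Σf = 85
Mean = 235 / 85 = 2.7647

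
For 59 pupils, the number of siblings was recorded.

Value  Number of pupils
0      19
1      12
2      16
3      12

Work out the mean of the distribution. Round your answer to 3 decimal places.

1.356

Values: 0, 1, 2, 3
Σfx = 19×0 + 12×1 + 16×2 + 12×3 = 80
n = Σf = 59
Mean = 80 / 59 = 1.3559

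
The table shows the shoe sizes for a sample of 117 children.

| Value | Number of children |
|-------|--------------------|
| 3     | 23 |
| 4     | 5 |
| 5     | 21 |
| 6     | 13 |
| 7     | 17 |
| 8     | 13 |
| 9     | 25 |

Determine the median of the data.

Cumulative frequencies: 23, 28, 49, 62, 79, 92, 117
n = 117, so the median is the value in position (n+1)/2 = 59.
Position 59 falls at value 6.

6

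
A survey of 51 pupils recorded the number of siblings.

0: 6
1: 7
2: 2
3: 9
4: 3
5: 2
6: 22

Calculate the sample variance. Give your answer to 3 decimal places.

5.264

Values: 0, 1, 2, 3, 4, 5, 6
n = 51, Σfx = 192, mean = 3.7647
Σfx² = 986
Σf(x − x̄)² = Σfx² − (Σfx)²/n = 986 − 192²/51 = 263.1765
Sample variance = 263.1765 / 50 = 5.2635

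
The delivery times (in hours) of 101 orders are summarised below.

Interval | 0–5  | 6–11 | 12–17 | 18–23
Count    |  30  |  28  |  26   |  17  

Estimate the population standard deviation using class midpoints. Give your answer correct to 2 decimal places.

Midpoints: 2.5, 8.5, 14.5, 20.5
n = 101, Σfm = 1038.5, mean = 10.2822
Σfm² = 14821.25
Σf(m − x̄)² = Σfm² − (Σfm)²/n = 14821.25 − 1038.5²/101 = 4143.2079
Population variance = 4143.2079 / 101 = 41.0219
Standard deviation = √41.0219 = 6.4048

6.40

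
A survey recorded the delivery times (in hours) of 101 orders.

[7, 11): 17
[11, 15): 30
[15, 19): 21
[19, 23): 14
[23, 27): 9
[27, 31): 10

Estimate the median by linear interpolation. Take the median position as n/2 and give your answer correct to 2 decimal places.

Cumulative frequencies: 17, 47, 68, 82, 91, 101
n = 101; position = n/2 = 50.5.
This falls in the class [15, 19): L = 15, F = 47, f = 21, h = 4.
Median ≈ 15 + ((50.5 − 47) / 21) × 4 = 15.6667

15.67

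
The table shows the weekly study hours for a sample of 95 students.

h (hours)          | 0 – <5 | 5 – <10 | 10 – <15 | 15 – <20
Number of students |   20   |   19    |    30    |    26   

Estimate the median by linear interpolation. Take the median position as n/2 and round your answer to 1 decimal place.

Cumulative frequencies: 20, 39, 69, 95
n = 95; position = n/2 = 47.5.
This falls in the class 10 – <15: L = 10, F = 39, f = 30, h = 5.
Median ≈ 10 + ((47.5 − 39) / 30) × 5 = 11.4167

11.4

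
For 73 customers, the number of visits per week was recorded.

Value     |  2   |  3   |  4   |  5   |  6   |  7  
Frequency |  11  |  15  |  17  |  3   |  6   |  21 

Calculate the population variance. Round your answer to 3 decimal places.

Values: 2, 3, 4, 5, 6, 7
n = 73, Σfx = 333, mean = 4.5616
Σfx² = 1771
Σf(x − x̄)² = Σfx² − (Σfx)²/n = 1771 − 333²/73 = 251.9726
Population variance = 251.9726 / 73 = 3.4517

3.452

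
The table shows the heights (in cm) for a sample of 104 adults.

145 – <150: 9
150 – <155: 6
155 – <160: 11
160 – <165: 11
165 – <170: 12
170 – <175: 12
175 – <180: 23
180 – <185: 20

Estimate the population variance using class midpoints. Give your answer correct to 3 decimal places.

Midpoints: 147.5, 152.5, 157.5, 162.5, 167.5, 172.5, 177.5, 182.5
n = 104, Σfm = 17575, mean = 168.9904
Σfm² = 2983200
Σf(m − x̄)² = Σfm² − (Σfm)²/n = 2983200 − 17575²/104 = 13193.9904
Population variance = 13193.9904 / 104 = 126.8653

126.865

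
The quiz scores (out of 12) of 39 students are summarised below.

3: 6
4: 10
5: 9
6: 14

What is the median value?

Cumulative frequencies: 6, 16, 25, 39
n = 39, so the median is the value in position (n+1)/2 = 20.
Position 20 falls at value 5.

5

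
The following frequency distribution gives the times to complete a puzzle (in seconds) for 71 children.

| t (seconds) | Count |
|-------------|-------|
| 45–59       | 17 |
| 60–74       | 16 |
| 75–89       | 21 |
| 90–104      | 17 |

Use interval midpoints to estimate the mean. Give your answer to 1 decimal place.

75.0

Midpoints: 52, 67, 82, 97
Σfm = 17×52 + 16×67 + 21×82 + 17×97 = 5327
n = Σf = 71
Mean = 5327 / 71 = 75.0282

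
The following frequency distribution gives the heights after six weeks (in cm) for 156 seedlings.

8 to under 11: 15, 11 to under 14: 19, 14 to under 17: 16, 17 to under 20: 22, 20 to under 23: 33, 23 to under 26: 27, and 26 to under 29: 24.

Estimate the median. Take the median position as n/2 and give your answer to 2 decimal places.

20.55

Cumulative frequencies: 15, 34, 50, 72, 105, 132, 156
n = 156; position = n/2 = 78.
This falls in the class 20 to under 23: L = 20, F = 72, f = 33, h = 3.
Median ≈ 20 + ((78 − 72) / 33) × 3 = 20.5455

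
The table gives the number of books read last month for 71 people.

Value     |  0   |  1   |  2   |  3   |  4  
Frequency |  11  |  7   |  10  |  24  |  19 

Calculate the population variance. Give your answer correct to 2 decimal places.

1.91

Values: 0, 1, 2, 3, 4
n = 71, Σfx = 175, mean = 2.4648
Σfx² = 567
Σf(x − x̄)² = Σfx² − (Σfx)²/n = 567 − 175²/71 = 135.6620
Population variance = 135.6620 / 71 = 1.9107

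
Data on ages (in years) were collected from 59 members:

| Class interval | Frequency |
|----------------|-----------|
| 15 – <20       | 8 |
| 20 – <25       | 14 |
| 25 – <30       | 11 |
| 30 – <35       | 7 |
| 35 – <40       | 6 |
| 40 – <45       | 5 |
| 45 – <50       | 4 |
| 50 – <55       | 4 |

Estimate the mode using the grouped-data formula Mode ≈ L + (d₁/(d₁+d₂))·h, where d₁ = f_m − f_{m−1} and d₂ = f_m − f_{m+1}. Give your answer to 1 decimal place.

23.3

Modal class: 20 – <25 (highest frequency 14).
d₁ = 14 − 8 = 6, d₂ = 14 − 11 = 3
Mode ≈ 20 + (6/(6+3)) × 5 = 20 + 3.3333 = 23.3333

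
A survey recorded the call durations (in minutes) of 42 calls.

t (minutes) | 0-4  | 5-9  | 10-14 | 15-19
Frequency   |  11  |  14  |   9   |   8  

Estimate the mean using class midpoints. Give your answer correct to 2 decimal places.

Midpoints: 2, 7, 12, 17
Σfm = 11×2 + 14×7 + 9×12 + 8×17 = 364
n = Σf = 42
Mean = 364 / 42 = 8.6667

8.67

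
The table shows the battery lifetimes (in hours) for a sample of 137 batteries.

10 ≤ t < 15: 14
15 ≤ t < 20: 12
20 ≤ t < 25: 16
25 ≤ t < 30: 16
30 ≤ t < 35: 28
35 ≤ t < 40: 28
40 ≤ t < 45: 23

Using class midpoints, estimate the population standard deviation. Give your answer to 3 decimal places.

9.554

Midpoints: 12.5, 17.5, 22.5, 27.5, 32.5, 37.5, 42.5
n = 137, Σfm = 4122.5, mean = 30.0912
Σfm² = 136556.25
Σf(m − x̄)² = Σfm² − (Σfm)²/n = 136556.25 − 4122.5²/137 = 12505.1095
Population variance = 12505.1095 / 137 = 91.2782
Standard deviation = √91.2782 = 9.5540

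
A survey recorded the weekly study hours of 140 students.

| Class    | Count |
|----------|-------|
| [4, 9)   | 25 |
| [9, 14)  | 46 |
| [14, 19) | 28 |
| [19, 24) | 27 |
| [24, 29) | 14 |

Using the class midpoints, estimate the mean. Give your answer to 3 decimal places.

15.036

Midpoints: 6.5, 11.5, 16.5, 21.5, 26.5
Σfm = 25×6.5 + 46×11.5 + 28×16.5 + 27×21.5 + 14×26.5 = 2105
n = Σf = 140
Mean = 2105 / 140 = 15.0357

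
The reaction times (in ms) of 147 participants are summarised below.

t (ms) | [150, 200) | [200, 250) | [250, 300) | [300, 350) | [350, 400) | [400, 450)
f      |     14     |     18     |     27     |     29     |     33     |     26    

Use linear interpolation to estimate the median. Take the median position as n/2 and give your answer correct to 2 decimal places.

325.00

Cumulative frequencies: 14, 32, 59, 88, 121, 147
n = 147; position = n/2 = 73.5.
This falls in the class [300, 350): L = 300, F = 59, f = 29, h = 50.
Median ≈ 300 + ((73.5 − 59) / 29) × 50 = 325.0000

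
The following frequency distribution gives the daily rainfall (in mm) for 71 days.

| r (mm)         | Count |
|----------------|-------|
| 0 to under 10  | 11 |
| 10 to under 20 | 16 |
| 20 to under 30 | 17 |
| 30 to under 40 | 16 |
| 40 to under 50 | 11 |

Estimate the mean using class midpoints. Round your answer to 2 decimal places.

Midpoints: 5, 15, 25, 35, 45
Σfm = 11×5 + 16×15 + 17×25 + 16×35 + 11×45 = 1775
n = Σf = 71
Mean = 1775 / 71 = 25.0000

25.00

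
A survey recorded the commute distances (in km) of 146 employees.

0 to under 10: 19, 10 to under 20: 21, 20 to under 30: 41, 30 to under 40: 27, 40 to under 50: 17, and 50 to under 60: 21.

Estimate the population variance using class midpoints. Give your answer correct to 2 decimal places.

241.14

Midpoints: 5, 15, 25, 35, 45, 55
n = 146, Σfm = 4300, mean = 29.4521
Σfm² = 161850
Σf(m − x̄)² = Σfm² − (Σfm)²/n = 161850 − 4300²/146 = 35206.1644
Population variance = 35206.1644 / 146 = 241.1381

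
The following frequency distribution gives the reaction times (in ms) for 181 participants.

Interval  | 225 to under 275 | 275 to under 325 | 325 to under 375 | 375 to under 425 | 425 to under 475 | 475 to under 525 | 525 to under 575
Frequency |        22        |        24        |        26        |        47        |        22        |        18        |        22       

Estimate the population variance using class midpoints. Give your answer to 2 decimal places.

8433.50

Midpoints: 250, 300, 350, 400, 450, 500, 550
n = 181, Σfm = 71600, mean = 395.5801
Σfm² = 29850000
Σf(m − x̄)² = Σfm² − (Σfm)²/n = 29850000 − 71600²/181 = 1526464.0884
Population variance = 1526464.0884 / 181 = 8433.5033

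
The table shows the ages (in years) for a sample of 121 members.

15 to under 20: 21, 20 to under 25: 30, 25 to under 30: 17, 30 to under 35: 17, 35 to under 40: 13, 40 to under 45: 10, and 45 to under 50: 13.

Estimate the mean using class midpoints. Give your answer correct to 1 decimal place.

Midpoints: 17.5, 22.5, 27.5, 32.5, 37.5, 42.5, 47.5
Σfm = 21×17.5 + 30×22.5 + 17×27.5 + 17×32.5 + 13×37.5 + 10×42.5 + 13×47.5 = 3592.5
n = Σf = 121
Mean = 3592.5 / 121 = 29.6901

29.7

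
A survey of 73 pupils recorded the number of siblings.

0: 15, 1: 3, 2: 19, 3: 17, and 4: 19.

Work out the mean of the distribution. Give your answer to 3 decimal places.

2.301

Values: 0, 1, 2, 3, 4
Σfx = 15×0 + 3×1 + 19×2 + 17×3 + 19×4 = 168
n = Σf = 73
Mean = 168 / 73 = 2.3014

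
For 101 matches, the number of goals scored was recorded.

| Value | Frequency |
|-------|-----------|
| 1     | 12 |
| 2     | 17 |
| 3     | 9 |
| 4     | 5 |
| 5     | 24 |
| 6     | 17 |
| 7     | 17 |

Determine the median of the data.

5

Cumulative frequencies: 12, 29, 38, 43, 67, 84, 101
n = 101, so the median is the value in position (n+1)/2 = 51.
Position 51 falls at value 5.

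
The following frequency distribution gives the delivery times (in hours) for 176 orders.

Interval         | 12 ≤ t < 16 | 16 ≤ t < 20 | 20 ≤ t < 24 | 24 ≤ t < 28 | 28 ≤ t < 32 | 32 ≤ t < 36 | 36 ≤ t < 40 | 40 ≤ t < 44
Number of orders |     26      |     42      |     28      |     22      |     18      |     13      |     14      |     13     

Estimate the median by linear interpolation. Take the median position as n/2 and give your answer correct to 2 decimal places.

22.86

Cumulative frequencies: 26, 68, 96, 118, 136, 149, 163, 176
n = 176; position = n/2 = 88.
This falls in the class 20 ≤ t < 24: L = 20, F = 68, f = 28, h = 4.
Median ≈ 20 + ((88 − 68) / 28) × 4 = 22.8571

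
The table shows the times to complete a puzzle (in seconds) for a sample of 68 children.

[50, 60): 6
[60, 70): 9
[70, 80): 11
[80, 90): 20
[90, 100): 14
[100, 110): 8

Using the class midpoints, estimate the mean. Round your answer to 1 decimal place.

82.5

Midpoints: 55, 65, 75, 85, 95, 105
Σfm = 6×55 + 9×65 + 11×75 + 20×85 + 14×95 + 8×105 = 5610
n = Σf = 68
Mean = 5610 / 68 = 82.5000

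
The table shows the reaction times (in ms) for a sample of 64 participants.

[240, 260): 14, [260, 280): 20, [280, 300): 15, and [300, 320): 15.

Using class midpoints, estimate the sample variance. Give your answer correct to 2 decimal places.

469.74

Midpoints: 250, 270, 290, 310
n = 64, Σfm = 17900, mean = 279.6875
Σfm² = 5036000
Σf(m − x̄)² = Σfm² − (Σfm)²/n = 5036000 − 17900²/64 = 29593.7500
Sample variance = 29593.7500 / 63 = 469.7421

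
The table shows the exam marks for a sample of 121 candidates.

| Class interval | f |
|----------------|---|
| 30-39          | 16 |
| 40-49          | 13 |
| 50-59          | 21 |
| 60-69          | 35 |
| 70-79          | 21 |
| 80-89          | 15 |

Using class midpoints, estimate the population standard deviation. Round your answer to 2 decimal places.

15.27

Midpoints: 34.5, 44.5, 54.5, 64.5, 74.5, 84.5
n = 121, Σfm = 7364.5, mean = 60.8636
Σfm² = 476430.25
Σf(m − x̄)² = Σfm² − (Σfm)²/n = 476430.25 − 7364.5²/121 = 28200.0000
Population variance = 28200.0000 / 121 = 233.0579
Standard deviation = √233.0579 = 15.2662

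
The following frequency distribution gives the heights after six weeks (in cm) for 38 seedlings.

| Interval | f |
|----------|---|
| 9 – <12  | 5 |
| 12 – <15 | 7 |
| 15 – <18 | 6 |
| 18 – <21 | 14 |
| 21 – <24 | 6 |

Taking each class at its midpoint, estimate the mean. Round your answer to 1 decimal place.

17.2

Midpoints: 10.5, 13.5, 16.5, 19.5, 22.5
Σfm = 5×10.5 + 7×13.5 + 6×16.5 + 14×19.5 + 6×22.5 = 654
n = Σf = 38
Mean = 654 / 38 = 17.2105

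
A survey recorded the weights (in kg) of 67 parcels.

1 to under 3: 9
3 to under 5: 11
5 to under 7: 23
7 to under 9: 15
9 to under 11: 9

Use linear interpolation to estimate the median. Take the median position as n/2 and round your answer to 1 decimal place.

6.2

Cumulative frequencies: 9, 20, 43, 58, 67
n = 67; position = n/2 = 33.5.
This falls in the class 5 to under 7: L = 5, F = 20, f = 23, h = 2.
Median ≈ 5 + ((33.5 − 20) / 23) × 2 = 6.1739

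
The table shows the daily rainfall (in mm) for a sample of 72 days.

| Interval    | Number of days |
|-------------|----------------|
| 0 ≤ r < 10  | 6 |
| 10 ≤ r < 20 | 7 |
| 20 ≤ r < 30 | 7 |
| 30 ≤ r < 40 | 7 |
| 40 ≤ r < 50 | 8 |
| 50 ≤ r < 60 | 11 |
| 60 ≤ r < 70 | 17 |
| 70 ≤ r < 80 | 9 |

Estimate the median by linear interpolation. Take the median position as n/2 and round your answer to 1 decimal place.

50.9

Cumulative frequencies: 6, 13, 20, 27, 35, 46, 63, 72
n = 72; position = n/2 = 36.
This falls in the class 50 ≤ r < 60: L = 50, F = 35, f = 11, h = 10.
Median ≈ 50 + ((36 − 35) / 11) × 10 = 50.9091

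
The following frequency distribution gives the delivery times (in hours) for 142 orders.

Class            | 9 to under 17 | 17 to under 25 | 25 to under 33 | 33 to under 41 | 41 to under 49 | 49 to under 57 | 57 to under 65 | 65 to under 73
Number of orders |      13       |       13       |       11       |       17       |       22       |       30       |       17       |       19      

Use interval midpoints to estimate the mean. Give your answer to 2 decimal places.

Midpoints: 13, 21, 29, 37, 45, 53, 61, 69
Σfm = 13×13 + 13×21 + 11×29 + 17×37 + 22×45 + 30×53 + 17×61 + 19×69 = 6318
n = Σf = 142
Mean = 6318 / 142 = 44.4930

44.49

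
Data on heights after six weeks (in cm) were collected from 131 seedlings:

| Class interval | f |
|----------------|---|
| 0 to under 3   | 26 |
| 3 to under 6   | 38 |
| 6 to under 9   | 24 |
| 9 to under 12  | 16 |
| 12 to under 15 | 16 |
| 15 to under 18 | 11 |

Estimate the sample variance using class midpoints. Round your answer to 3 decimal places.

Midpoints: 1.5, 4.5, 7.5, 10.5, 13.5, 16.5
n = 131, Σfm = 955.5, mean = 7.2939
Σfm² = 9852.75
Σf(m − x̄)² = Σfm² − (Σfm)²/n = 9852.75 − 955.5²/131 = 2883.4351
Sample variance = 2883.4351 / 130 = 22.1803

22.180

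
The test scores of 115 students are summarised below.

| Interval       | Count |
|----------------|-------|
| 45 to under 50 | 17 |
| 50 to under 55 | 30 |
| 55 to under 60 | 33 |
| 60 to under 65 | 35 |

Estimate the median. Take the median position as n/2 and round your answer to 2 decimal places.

Cumulative frequencies: 17, 47, 80, 115
n = 115; position = n/2 = 57.5.
This falls in the class 55 to under 60: L = 55, F = 47, f = 33, h = 5.
Median ≈ 55 + ((57.5 − 47) / 33) × 5 = 56.5909

56.59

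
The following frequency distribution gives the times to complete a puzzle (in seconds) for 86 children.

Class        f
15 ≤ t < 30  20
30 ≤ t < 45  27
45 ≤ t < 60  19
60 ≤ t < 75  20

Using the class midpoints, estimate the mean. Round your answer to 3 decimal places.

Midpoints: 22.5, 37.5, 52.5, 67.5
Σfm = 20×22.5 + 27×37.5 + 19×52.5 + 20×67.5 = 3810
n = Σf = 86
Mean = 3810 / 86 = 44.3023

44.302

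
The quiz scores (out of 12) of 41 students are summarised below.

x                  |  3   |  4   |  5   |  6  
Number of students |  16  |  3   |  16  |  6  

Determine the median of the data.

5

Cumulative frequencies: 16, 19, 35, 41
n = 41, so the median is the value in position (n+1)/2 = 21.
Position 21 falls at value 5.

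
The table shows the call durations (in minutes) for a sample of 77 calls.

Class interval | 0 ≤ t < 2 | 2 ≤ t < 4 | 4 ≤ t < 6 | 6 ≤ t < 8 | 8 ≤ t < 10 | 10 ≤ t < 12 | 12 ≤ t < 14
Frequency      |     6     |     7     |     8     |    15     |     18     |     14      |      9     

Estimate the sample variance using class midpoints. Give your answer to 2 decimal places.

Midpoints: 1, 3, 5, 7, 9, 11, 13
n = 77, Σfm = 605, mean = 7.8571
Σfm² = 5677
Σf(m − x̄)² = Σfm² − (Σfm)²/n = 5677 − 605²/77 = 923.4286
Sample variance = 923.4286 / 76 = 12.1504

12.15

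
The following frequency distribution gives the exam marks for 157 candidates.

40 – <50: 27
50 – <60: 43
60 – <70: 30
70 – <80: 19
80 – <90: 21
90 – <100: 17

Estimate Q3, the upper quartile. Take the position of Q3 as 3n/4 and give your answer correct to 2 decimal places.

79.34

Cumulative frequencies: 27, 70, 100, 119, 140, 157
n = 157; position = 3n/4 = 117.75.
This falls in the class 70 – <80: L = 70, F = 100, f = 19, h = 10.
Upper quartile ≈ 70 + ((117.75 − 100) / 19) × 10 = 79.3421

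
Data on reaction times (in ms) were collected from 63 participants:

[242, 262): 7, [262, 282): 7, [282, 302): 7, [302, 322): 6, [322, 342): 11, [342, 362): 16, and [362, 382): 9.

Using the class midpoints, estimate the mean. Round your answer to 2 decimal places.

Midpoints: 252, 272, 292, 312, 332, 352, 372
Σfm = 7×252 + 7×272 + 7×292 + 6×312 + 11×332 + 16×352 + 9×372 = 20216
n = Σf = 63
Mean = 20216 / 63 = 320.8889

320.89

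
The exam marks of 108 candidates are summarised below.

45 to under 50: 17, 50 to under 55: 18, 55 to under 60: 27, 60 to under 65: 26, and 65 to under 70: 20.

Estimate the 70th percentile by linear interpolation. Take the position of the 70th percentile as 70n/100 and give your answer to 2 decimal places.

Cumulative frequencies: 17, 35, 62, 88, 108
n = 108; position = 70n/100 = 75.6.
This falls in the class 60 to under 65: L = 60, F = 62, f = 26, h = 5.
70th percentile ≈ 60 + ((75.6 − 62) / 26) × 5 = 62.6154

62.62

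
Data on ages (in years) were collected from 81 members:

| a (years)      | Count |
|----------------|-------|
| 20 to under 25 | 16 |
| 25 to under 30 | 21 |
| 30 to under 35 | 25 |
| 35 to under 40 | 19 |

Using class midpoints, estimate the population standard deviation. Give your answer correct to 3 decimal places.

Midpoints: 22.5, 27.5, 32.5, 37.5
n = 81, Σfm = 2462.5, mean = 30.4012
Σfm² = 77106.25
Σf(m − x̄)² = Σfm² − (Σfm)²/n = 77106.25 − 2462.5²/81 = 2243.2099
Population variance = 2243.2099 / 81 = 27.6939
Standard deviation = √27.6939 = 5.2625

5.263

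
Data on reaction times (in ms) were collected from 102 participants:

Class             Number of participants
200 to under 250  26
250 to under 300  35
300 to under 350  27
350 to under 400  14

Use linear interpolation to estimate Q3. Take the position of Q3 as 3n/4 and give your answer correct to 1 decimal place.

Cumulative frequencies: 26, 61, 88, 102
n = 102; position = 3n/4 = 76.5.
This falls in the class 300 to under 350: L = 300, F = 61, f = 27, h = 50.
Upper quartile ≈ 300 + ((76.5 − 61) / 27) × 50 = 328.7037

328.7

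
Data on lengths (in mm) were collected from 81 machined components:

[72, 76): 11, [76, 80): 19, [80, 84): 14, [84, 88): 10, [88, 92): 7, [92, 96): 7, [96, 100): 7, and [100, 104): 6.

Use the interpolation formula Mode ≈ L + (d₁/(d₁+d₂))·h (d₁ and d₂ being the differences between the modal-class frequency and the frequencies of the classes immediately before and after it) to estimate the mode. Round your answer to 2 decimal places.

Modal class: [76, 80) (highest frequency 19).
d₁ = 19 − 11 = 8, d₂ = 19 − 14 = 5
Mode ≈ 76 + (8/(8+5)) × 4 = 76 + 2.4615 = 78.4615

78.46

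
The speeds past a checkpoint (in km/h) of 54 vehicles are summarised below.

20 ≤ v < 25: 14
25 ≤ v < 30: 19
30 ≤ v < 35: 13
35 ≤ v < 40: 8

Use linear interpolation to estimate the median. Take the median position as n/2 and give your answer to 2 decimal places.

28.42

Cumulative frequencies: 14, 33, 46, 54
n = 54; position = n/2 = 27.
This falls in the class 25 ≤ v < 30: L = 25, F = 14, f = 19, h = 5.
Median ≈ 25 + ((27 − 14) / 19) × 5 = 28.4211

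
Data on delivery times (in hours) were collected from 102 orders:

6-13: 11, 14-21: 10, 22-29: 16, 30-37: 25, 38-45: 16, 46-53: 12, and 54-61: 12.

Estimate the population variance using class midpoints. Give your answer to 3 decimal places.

204.875

Midpoints: 9.5, 17.5, 25.5, 33.5, 41.5, 49.5, 57.5
n = 102, Σfm = 3473, mean = 34.0490
Σfm² = 139149.5
Σf(m − x̄)² = Σfm² − (Σfm)²/n = 139149.5 − 3473²/102 = 20897.2549
Population variance = 20897.2549 / 102 = 204.8750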